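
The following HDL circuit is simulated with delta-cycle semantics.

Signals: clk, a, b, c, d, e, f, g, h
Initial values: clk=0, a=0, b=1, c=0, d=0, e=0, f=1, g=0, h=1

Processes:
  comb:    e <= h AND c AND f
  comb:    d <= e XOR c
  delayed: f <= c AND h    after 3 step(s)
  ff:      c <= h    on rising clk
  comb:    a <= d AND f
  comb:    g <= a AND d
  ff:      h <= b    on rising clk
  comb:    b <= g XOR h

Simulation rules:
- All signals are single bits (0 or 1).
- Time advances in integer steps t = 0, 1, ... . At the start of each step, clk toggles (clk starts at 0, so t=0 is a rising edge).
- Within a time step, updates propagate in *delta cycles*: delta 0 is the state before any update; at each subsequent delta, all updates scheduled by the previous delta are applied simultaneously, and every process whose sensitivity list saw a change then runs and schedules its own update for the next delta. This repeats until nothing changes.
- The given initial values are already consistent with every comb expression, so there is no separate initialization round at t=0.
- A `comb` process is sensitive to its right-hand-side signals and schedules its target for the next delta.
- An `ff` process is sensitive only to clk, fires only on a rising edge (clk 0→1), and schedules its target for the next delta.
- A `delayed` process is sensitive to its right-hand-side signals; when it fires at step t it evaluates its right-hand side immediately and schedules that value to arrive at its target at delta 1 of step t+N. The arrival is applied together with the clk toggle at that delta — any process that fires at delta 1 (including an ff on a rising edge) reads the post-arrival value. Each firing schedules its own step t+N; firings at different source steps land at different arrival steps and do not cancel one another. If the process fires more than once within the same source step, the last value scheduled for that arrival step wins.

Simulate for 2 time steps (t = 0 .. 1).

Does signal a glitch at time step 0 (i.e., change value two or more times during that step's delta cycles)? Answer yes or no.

yes

t=0 Δ0: f=1 a=0 c=0 e=0 d=0 h=1 clk=0 b=1 g=0
  Δ1: clk:0→1
  Δ2: c:0→1
  Δ3: e:0→1, d:0→1
  Δ4: a:0→1, d:1→0
  Δ5: a:1→0
  (5Δ to stable)
t=1 Δ0: f=1 a=0 c=1 e=1 d=0 h=1 clk=1 b=1 g=0
  Δ1: clk:1→0
  (1Δ to stable)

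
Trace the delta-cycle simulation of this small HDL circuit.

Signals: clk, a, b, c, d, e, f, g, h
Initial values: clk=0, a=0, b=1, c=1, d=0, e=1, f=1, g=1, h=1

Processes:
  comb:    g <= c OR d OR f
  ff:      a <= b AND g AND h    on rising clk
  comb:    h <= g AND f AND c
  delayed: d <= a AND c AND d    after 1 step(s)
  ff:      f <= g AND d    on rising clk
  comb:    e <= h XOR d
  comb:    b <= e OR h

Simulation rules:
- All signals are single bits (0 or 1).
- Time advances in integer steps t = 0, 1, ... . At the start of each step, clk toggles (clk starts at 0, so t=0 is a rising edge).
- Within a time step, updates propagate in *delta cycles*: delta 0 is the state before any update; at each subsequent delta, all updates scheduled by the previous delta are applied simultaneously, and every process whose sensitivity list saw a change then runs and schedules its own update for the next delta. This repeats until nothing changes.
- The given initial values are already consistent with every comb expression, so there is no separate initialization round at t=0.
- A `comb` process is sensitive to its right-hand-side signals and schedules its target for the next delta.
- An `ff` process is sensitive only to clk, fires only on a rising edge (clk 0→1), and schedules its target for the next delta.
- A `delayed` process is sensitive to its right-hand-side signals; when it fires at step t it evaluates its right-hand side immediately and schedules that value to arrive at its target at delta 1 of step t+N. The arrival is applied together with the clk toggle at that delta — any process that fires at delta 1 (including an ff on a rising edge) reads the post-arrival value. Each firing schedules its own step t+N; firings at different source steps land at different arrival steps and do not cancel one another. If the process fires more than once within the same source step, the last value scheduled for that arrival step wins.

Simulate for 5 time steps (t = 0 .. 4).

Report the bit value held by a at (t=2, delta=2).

0

t0.Δ0 a=0 e=1 f=1 clk=0 d=0 c=1 g=1 b=1 h=1
t0.Δ1 a=0 e=1 f=1 clk=1 d=0 c=1 g=1 b=1 h=1
t0.Δ2 a=1 e=1 f=0 clk=1 d=0 c=1 g=1 b=1 h=1
t0.Δ3 a=1 e=1 f=0 clk=1 d=0 c=1 g=1 b=1 h=0
t0.Δ4 a=1 e=0 f=0 clk=1 d=0 c=1 g=1 b=1 h=0
t0.Δ5 a=1 e=0 f=0 clk=1 d=0 c=1 g=1 b=0 h=0
t1.Δ0 a=1 e=0 f=0 clk=1 d=0 c=1 g=1 b=0 h=0
t1.Δ1 a=1 e=0 f=0 clk=0 d=0 c=1 g=1 b=0 h=0
t2.Δ0 a=1 e=0 f=0 clk=0 d=0 c=1 g=1 b=0 h=0
t2.Δ1 a=1 e=0 f=0 clk=1 d=0 c=1 g=1 b=0 h=0
t2.Δ2 a=0 e=0 f=0 clk=1 d=0 c=1 g=1 b=0 h=0
t3.Δ0 a=0 e=0 f=0 clk=1 d=0 c=1 g=1 b=0 h=0
t3.Δ1 a=0 e=0 f=0 clk=0 d=0 c=1 g=1 b=0 h=0
t4.Δ0 a=0 e=0 f=0 clk=0 d=0 c=1 g=1 b=0 h=0
t4.Δ1 a=0 e=0 f=0 clk=1 d=0 c=1 g=1 b=0 h=0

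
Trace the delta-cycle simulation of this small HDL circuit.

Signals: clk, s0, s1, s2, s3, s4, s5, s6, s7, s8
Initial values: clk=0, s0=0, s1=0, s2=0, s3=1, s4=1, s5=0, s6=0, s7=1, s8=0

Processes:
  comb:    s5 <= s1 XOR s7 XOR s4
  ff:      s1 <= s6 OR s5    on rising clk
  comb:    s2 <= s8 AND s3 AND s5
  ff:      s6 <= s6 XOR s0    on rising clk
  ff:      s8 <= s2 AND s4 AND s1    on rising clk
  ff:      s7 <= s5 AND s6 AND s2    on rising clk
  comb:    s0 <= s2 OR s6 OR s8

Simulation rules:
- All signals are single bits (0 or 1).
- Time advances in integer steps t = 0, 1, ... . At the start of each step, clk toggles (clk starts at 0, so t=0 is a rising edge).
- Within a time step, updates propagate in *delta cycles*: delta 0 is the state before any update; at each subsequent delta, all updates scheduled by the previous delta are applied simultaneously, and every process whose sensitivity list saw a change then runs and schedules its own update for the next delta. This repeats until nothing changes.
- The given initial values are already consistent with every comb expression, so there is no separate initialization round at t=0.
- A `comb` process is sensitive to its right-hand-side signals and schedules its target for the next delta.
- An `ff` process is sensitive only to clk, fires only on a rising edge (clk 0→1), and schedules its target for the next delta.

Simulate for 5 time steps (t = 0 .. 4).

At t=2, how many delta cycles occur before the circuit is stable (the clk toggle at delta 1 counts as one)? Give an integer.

[bits: s1,clk,s3,s8,s6,s5,s4,s2,s0,s7]
t=0: Δ0=0010001001 Δ1=0110001001 Δ2=0110001000 Δ3=0110011000 | 3Δ
t=1: Δ0=0110011000 Δ1=0010011000 | 1Δ
t=2: Δ0=0010011000 Δ1=0110011000 Δ2=1110011000 Δ3=1110001000 | 3Δ
t=3: Δ0=1110001000 Δ1=1010001000 | 1Δ
t=4: Δ0=1010001000 Δ1=1110001000 Δ2=0110001000 Δ3=0110011000 | 3Δ

3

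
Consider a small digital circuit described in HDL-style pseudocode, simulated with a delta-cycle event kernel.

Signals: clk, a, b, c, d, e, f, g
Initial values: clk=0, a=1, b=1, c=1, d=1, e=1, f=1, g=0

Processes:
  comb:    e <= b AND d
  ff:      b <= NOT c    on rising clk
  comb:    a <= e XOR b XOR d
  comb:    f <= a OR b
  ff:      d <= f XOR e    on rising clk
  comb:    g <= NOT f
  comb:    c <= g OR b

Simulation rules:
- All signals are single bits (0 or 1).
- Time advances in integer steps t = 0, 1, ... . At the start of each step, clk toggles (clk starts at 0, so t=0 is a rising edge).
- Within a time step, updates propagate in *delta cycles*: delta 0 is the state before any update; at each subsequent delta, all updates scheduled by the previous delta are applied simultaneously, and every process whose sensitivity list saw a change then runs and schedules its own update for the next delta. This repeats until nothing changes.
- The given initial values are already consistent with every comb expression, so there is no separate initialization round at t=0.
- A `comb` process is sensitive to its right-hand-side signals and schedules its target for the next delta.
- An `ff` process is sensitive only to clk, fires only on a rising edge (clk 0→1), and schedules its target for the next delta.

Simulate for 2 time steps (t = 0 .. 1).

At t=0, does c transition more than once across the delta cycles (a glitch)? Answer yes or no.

[bits: e,g,a,c,clk,b,d,f]
t=0: Δ0=10110111 Δ1=10111111 Δ2=10111001 Δ3=00101001 Δ4=00001001 Δ5=00001000 Δ6=01001000 Δ7=01011000 | 7Δ
t=1: Δ0=01011000 Δ1=01010000 | 1Δ

yes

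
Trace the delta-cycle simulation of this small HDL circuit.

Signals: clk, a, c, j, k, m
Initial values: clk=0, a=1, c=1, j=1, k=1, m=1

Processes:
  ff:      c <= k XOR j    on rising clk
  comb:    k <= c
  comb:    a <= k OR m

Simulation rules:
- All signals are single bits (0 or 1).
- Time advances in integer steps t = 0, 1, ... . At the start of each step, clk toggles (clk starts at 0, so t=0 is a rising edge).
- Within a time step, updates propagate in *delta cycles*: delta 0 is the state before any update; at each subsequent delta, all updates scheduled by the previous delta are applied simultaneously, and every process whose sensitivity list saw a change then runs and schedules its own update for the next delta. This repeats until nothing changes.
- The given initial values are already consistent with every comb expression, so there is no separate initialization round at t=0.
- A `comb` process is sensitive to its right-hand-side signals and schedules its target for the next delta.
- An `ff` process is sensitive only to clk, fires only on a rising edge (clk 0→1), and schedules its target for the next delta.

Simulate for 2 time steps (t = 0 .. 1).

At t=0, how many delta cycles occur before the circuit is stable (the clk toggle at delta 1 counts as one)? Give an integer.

3

[bits: c,j,clk,a,k,m]
t=0: Δ0=110111 Δ1=111111 Δ2=011111 Δ3=011101 | 3Δ
t=1: Δ0=011101 Δ1=010101 | 1Δ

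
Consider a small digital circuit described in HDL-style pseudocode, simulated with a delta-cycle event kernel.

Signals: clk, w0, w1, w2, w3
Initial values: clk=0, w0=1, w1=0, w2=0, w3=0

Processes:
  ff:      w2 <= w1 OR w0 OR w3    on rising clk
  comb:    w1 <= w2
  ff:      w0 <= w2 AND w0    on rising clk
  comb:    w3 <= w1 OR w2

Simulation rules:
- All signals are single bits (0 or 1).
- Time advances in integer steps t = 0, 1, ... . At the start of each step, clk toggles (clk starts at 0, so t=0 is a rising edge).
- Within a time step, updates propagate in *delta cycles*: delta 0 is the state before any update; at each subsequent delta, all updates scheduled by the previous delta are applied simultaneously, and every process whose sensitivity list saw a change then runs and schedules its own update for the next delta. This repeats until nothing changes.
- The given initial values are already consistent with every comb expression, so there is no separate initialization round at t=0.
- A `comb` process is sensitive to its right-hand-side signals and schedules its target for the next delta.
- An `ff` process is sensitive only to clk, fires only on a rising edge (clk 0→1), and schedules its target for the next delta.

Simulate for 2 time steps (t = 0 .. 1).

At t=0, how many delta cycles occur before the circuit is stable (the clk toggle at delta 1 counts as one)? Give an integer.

3

t0.Δ0 clk=0 w1=0 w2=0 w3=0 w0=1
t0.Δ1 clk=1 w1=0 w2=0 w3=0 w0=1
t0.Δ2 clk=1 w1=0 w2=1 w3=0 w0=0
t0.Δ3 clk=1 w1=1 w2=1 w3=1 w0=0
t1.Δ0 clk=1 w1=1 w2=1 w3=1 w0=0
t1.Δ1 clk=0 w1=1 w2=1 w3=1 w0=0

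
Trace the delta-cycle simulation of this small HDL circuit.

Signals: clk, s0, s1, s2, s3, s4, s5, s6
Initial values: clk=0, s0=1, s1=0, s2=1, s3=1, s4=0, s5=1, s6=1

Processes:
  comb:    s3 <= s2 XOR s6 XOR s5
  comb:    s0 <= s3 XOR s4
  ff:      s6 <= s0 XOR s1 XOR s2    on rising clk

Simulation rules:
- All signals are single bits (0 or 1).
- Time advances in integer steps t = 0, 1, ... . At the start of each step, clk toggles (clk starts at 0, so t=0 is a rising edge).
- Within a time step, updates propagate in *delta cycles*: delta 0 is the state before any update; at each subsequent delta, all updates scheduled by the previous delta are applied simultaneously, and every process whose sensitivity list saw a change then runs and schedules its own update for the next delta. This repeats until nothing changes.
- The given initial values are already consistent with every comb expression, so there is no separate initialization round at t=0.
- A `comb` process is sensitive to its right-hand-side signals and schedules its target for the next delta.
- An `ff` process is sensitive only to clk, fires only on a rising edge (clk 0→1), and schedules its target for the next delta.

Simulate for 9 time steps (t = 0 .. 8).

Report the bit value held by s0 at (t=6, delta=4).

t0.Δ0 s3=1 s2=1 s4=0 s0=1 s1=0 s6=1 s5=1 clk=0
t0.Δ1 s3=1 s2=1 s4=0 s0=1 s1=0 s6=1 s5=1 clk=1
t0.Δ2 s3=1 s2=1 s4=0 s0=1 s1=0 s6=0 s5=1 clk=1
t0.Δ3 s3=0 s2=1 s4=0 s0=1 s1=0 s6=0 s5=1 clk=1
t0.Δ4 s3=0 s2=1 s4=0 s0=0 s1=0 s6=0 s5=1 clk=1
t1.Δ0 s3=0 s2=1 s4=0 s0=0 s1=0 s6=0 s5=1 clk=1
t1.Δ1 s3=0 s2=1 s4=0 s0=0 s1=0 s6=0 s5=1 clk=0
t2.Δ0 s3=0 s2=1 s4=0 s0=0 s1=0 s6=0 s5=1 clk=0
t2.Δ1 s3=0 s2=1 s4=0 s0=0 s1=0 s6=0 s5=1 clk=1
t2.Δ2 s3=0 s2=1 s4=0 s0=0 s1=0 s6=1 s5=1 clk=1
t2.Δ3 s3=1 s2=1 s4=0 s0=0 s1=0 s6=1 s5=1 clk=1
t2.Δ4 s3=1 s2=1 s4=0 s0=1 s1=0 s6=1 s5=1 clk=1
t3.Δ0 s3=1 s2=1 s4=0 s0=1 s1=0 s6=1 s5=1 clk=1
t3.Δ1 s3=1 s2=1 s4=0 s0=1 s1=0 s6=1 s5=1 clk=0
t4.Δ0 s3=1 s2=1 s4=0 s0=1 s1=0 s6=1 s5=1 clk=0
t4.Δ1 s3=1 s2=1 s4=0 s0=1 s1=0 s6=1 s5=1 clk=1
t4.Δ2 s3=1 s2=1 s4=0 s0=1 s1=0 s6=0 s5=1 clk=1
t4.Δ3 s3=0 s2=1 s4=0 s0=1 s1=0 s6=0 s5=1 clk=1
t4.Δ4 s3=0 s2=1 s4=0 s0=0 s1=0 s6=0 s5=1 clk=1
t5.Δ0 s3=0 s2=1 s4=0 s0=0 s1=0 s6=0 s5=1 clk=1
t5.Δ1 s3=0 s2=1 s4=0 s0=0 s1=0 s6=0 s5=1 clk=0
t6.Δ0 s3=0 s2=1 s4=0 s0=0 s1=0 s6=0 s5=1 clk=0
t6.Δ1 s3=0 s2=1 s4=0 s0=0 s1=0 s6=0 s5=1 clk=1
t6.Δ2 s3=0 s2=1 s4=0 s0=0 s1=0 s6=1 s5=1 clk=1
t6.Δ3 s3=1 s2=1 s4=0 s0=0 s1=0 s6=1 s5=1 clk=1
t6.Δ4 s3=1 s2=1 s4=0 s0=1 s1=0 s6=1 s5=1 clk=1
t7.Δ0 s3=1 s2=1 s4=0 s0=1 s1=0 s6=1 s5=1 clk=1
t7.Δ1 s3=1 s2=1 s4=0 s0=1 s1=0 s6=1 s5=1 clk=0
t8.Δ0 s3=1 s2=1 s4=0 s0=1 s1=0 s6=1 s5=1 clk=0
t8.Δ1 s3=1 s2=1 s4=0 s0=1 s1=0 s6=1 s5=1 clk=1
t8.Δ2 s3=1 s2=1 s4=0 s0=1 s1=0 s6=0 s5=1 clk=1
t8.Δ3 s3=0 s2=1 s4=0 s0=1 s1=0 s6=0 s5=1 clk=1
t8.Δ4 s3=0 s2=1 s4=0 s0=0 s1=0 s6=0 s5=1 clk=1

1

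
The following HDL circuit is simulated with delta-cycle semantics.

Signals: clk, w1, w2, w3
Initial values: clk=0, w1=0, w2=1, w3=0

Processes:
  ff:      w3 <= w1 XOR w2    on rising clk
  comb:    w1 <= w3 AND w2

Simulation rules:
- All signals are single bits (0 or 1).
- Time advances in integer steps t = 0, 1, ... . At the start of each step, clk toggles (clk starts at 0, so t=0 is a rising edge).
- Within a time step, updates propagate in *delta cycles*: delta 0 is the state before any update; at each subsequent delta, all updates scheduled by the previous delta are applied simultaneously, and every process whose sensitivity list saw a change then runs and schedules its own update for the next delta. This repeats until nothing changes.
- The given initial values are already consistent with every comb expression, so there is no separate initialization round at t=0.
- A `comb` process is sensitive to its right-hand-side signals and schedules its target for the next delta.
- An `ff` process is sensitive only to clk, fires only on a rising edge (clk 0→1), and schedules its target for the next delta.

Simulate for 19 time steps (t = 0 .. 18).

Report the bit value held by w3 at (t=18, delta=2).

t=0 Δ0: w2=1 w1=0 clk=0 w3=0
  Δ1: clk:0→1
  Δ2: w3:0→1
  Δ3: w1:0→1
  (3Δ to stable)
t=1 Δ0: w2=1 w1=1 clk=1 w3=1
  Δ1: clk:1→0
  (1Δ to stable)
t=2 Δ0: w2=1 w1=1 clk=0 w3=1
  Δ1: clk:0→1
  Δ2: w3:1→0
  Δ3: w1:1→0
  (3Δ to stable)
t=3 Δ0: w2=1 w1=0 clk=1 w3=0
  Δ1: clk:1→0
  (1Δ to stable)
t=4 Δ0: w2=1 w1=0 clk=0 w3=0
  Δ1: clk:0→1
  Δ2: w3:0→1
  Δ3: w1:0→1
  (3Δ to stable)
t=5 Δ0: w2=1 w1=1 clk=1 w3=1
  Δ1: clk:1→0
  (1Δ to stable)
t=6 Δ0: w2=1 w1=1 clk=0 w3=1
  Δ1: clk:0→1
  Δ2: w3:1→0
  Δ3: w1:1→0
  (3Δ to stable)
t=7 Δ0: w2=1 w1=0 clk=1 w3=0
  Δ1: clk:1→0
  (1Δ to stable)
t=8 Δ0: w2=1 w1=0 clk=0 w3=0
  Δ1: clk:0→1
  Δ2: w3:0→1
  Δ3: w1:0→1
  (3Δ to stable)
t=9 Δ0: w2=1 w1=1 clk=1 w3=1
  Δ1: clk:1→0
  (1Δ to stable)
t=10 Δ0: w2=1 w1=1 clk=0 w3=1
  Δ1: clk:0→1
  Δ2: w3:1→0
  Δ3: w1:1→0
  (3Δ to stable)
t=11 Δ0: w2=1 w1=0 clk=1 w3=0
  Δ1: clk:1→0
  (1Δ to stable)
t=12 Δ0: w2=1 w1=0 clk=0 w3=0
  Δ1: clk:0→1
  Δ2: w3:0→1
  Δ3: w1:0→1
  (3Δ to stable)
t=13 Δ0: w2=1 w1=1 clk=1 w3=1
  Δ1: clk:1→0
  (1Δ to stable)
t=14 Δ0: w2=1 w1=1 clk=0 w3=1
  Δ1: clk:0→1
  Δ2: w3:1→0
  Δ3: w1:1→0
  (3Δ to stable)
t=15 Δ0: w2=1 w1=0 clk=1 w3=0
  Δ1: clk:1→0
  (1Δ to stable)
t=16 Δ0: w2=1 w1=0 clk=0 w3=0
  Δ1: clk:0→1
  Δ2: w3:0→1
  Δ3: w1:0→1
  (3Δ to stable)
t=17 Δ0: w2=1 w1=1 clk=1 w3=1
  Δ1: clk:1→0
  (1Δ to stable)
t=18 Δ0: w2=1 w1=1 clk=0 w3=1
  Δ1: clk:0→1
  Δ2: w3:1→0
  Δ3: w1:1→0
  (3Δ to stable)

0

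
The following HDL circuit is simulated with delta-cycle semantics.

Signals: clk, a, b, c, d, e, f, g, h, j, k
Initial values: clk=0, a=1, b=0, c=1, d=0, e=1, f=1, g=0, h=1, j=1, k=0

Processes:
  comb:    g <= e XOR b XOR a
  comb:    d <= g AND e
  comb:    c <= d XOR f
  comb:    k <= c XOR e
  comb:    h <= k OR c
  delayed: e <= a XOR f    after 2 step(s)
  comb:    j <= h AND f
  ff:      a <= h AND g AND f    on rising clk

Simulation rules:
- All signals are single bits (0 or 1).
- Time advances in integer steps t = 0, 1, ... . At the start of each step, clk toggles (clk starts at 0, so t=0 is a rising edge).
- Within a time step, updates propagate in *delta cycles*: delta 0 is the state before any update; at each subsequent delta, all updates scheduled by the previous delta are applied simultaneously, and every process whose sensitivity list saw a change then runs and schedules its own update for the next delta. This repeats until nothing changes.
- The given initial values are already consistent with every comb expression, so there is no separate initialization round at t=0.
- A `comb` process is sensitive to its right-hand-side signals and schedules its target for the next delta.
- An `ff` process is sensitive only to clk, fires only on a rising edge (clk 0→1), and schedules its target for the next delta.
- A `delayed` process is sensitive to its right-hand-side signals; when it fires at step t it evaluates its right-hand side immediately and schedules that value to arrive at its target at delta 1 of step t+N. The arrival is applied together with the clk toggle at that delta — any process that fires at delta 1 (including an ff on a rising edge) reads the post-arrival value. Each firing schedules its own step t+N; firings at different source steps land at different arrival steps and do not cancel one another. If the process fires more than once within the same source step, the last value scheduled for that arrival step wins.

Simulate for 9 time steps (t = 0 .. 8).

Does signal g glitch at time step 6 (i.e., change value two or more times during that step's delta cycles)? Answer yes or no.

no

[bits: h,a,clk,b,c,k,d,g,j,e,f]
t=0: Δ0=11001000111 Δ1=11101000111 Δ2=10101000111 Δ3=10101001111 Δ4=10101011111 Δ5=10100011111 Δ6=00100111111 Δ7=10100111011 Δ8=10100111111 | 8Δ
t=1: Δ0=10100111111 Δ1=10000111111 | 1Δ
t=2: Δ0=10000111111 Δ1=10100111111 Δ2=11100111111 Δ3=11100110111 Δ4=11100100111 Δ5=11101100111 Δ6=11101000111 | 6Δ
t=3: Δ0=11101000111 Δ1=11001000111 | 1Δ
t=4: Δ0=11001000111 Δ1=11101000101 Δ2=10101101101 Δ3=10101100101 | 3Δ
t=5: Δ0=10101100101 Δ1=10001100101 | 1Δ
t=6: Δ0=10001100101 Δ1=10101100111 Δ2=10101001111 Δ3=10101011111 Δ4=10100011111 Δ5=00100111111 Δ6=10100111011 Δ7=10100111111 | 7Δ
t=7: Δ0=10100111111 Δ1=10000111111 | 1Δ
t=8: Δ0=10000111111 Δ1=10100111111 Δ2=11100111111 Δ3=11100110111 Δ4=11100100111 Δ5=11101100111 Δ6=11101000111 | 6Δ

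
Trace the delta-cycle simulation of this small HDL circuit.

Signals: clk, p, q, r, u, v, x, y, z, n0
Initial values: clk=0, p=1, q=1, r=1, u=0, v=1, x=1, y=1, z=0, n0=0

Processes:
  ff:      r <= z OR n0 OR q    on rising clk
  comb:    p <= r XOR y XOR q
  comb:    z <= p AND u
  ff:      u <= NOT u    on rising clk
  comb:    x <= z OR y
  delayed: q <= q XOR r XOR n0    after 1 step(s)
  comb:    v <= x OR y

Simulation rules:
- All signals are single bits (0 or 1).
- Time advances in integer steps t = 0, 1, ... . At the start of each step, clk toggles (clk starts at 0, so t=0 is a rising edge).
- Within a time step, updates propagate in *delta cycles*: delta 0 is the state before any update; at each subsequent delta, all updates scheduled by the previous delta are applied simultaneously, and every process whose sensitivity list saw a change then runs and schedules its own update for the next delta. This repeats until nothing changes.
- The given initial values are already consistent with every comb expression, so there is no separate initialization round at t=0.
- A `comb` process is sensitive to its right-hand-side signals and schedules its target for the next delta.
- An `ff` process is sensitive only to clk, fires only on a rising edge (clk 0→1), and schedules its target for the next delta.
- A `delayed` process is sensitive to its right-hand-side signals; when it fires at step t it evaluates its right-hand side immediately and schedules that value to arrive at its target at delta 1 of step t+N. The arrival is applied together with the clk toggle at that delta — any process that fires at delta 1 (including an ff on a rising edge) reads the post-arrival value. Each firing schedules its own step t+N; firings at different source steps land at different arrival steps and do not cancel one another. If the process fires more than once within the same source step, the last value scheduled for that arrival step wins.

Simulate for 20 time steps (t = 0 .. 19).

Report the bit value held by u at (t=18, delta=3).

0

t=0 Δ0: clk=0 x=1 p=1 y=1 z=0 r=1 n0=0 v=1 q=1 u=0
  Δ1: clk:0→1
  Δ2: u:0→1
  Δ3: z:0→1
  (3Δ to stable)
t=1 Δ0: clk=1 x=1 p=1 y=1 z=1 r=1 n0=0 v=1 q=1 u=1
  Δ1: clk:1→0
  (1Δ to stable)
t=2 Δ0: clk=0 x=1 p=1 y=1 z=1 r=1 n0=0 v=1 q=1 u=1
  Δ1: clk:0→1
  Δ2: u:1→0
  Δ3: z:1→0
  (3Δ to stable)
t=3 Δ0: clk=1 x=1 p=1 y=1 z=0 r=1 n0=0 v=1 q=1 u=0
  Δ1: clk:1→0
  (1Δ to stable)
t=4 Δ0: clk=0 x=1 p=1 y=1 z=0 r=1 n0=0 v=1 q=1 u=0
  Δ1: clk:0→1
  Δ2: u:0→1
  Δ3: z:0→1
  (3Δ to stable)
t=5 Δ0: clk=1 x=1 p=1 y=1 z=1 r=1 n0=0 v=1 q=1 u=1
  Δ1: clk:1→0
  (1Δ to stable)
t=6 Δ0: clk=0 x=1 p=1 y=1 z=1 r=1 n0=0 v=1 q=1 u=1
  Δ1: clk:0→1
  Δ2: u:1→0
  Δ3: z:1→0
  (3Δ to stable)
t=7 Δ0: clk=1 x=1 p=1 y=1 z=0 r=1 n0=0 v=1 q=1 u=0
  Δ1: clk:1→0
  (1Δ to stable)
t=8 Δ0: clk=0 x=1 p=1 y=1 z=0 r=1 n0=0 v=1 q=1 u=0
  Δ1: clk:0→1
  Δ2: u:0→1
  Δ3: z:0→1
  (3Δ to stable)
t=9 Δ0: clk=1 x=1 p=1 y=1 z=1 r=1 n0=0 v=1 q=1 u=1
  Δ1: clk:1→0
  (1Δ to stable)
t=10 Δ0: clk=0 x=1 p=1 y=1 z=1 r=1 n0=0 v=1 q=1 u=1
  Δ1: clk:0→1
  Δ2: u:1→0
  Δ3: z:1→0
  (3Δ to stable)
t=11 Δ0: clk=1 x=1 p=1 y=1 z=0 r=1 n0=0 v=1 q=1 u=0
  Δ1: clk:1→0
  (1Δ to stable)
t=12 Δ0: clk=0 x=1 p=1 y=1 z=0 r=1 n0=0 v=1 q=1 u=0
  Δ1: clk:0→1
  Δ2: u:0→1
  Δ3: z:0→1
  (3Δ to stable)
t=13 Δ0: clk=1 x=1 p=1 y=1 z=1 r=1 n0=0 v=1 q=1 u=1
  Δ1: clk:1→0
  (1Δ to stable)
t=14 Δ0: clk=0 x=1 p=1 y=1 z=1 r=1 n0=0 v=1 q=1 u=1
  Δ1: clk:0→1
  Δ2: u:1→0
  Δ3: z:1→0
  (3Δ to stable)
t=15 Δ0: clk=1 x=1 p=1 y=1 z=0 r=1 n0=0 v=1 q=1 u=0
  Δ1: clk:1→0
  (1Δ to stable)
t=16 Δ0: clk=0 x=1 p=1 y=1 z=0 r=1 n0=0 v=1 q=1 u=0
  Δ1: clk:0→1
  Δ2: u:0→1
  Δ3: z:0→1
  (3Δ to stable)
t=17 Δ0: clk=1 x=1 p=1 y=1 z=1 r=1 n0=0 v=1 q=1 u=1
  Δ1: clk:1→0
  (1Δ to stable)
t=18 Δ0: clk=0 x=1 p=1 y=1 z=1 r=1 n0=0 v=1 q=1 u=1
  Δ1: clk:0→1
  Δ2: u:1→0
  Δ3: z:1→0
  (3Δ to stable)
t=19 Δ0: clk=1 x=1 p=1 y=1 z=0 r=1 n0=0 v=1 q=1 u=0
  Δ1: clk:1→0
  (1Δ to stable)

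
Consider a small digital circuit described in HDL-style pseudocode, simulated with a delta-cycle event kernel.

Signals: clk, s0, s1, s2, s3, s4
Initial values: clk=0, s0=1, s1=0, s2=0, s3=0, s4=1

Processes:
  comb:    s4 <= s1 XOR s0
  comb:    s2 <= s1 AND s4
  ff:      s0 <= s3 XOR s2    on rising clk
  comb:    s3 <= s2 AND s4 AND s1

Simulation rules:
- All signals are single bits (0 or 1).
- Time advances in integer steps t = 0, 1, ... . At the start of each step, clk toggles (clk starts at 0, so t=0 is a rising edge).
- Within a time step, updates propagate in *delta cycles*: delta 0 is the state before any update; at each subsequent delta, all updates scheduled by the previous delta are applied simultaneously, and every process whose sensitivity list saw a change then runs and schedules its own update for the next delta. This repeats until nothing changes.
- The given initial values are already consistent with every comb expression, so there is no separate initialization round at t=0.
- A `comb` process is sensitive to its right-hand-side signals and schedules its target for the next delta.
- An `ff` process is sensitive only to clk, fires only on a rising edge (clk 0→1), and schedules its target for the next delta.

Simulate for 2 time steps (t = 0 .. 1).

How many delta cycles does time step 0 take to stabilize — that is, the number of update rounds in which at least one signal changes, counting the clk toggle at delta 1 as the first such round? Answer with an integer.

t0.Δ0 s4=1 s2=0 s1=0 s0=1 s3=0 clk=0
t0.Δ1 s4=1 s2=0 s1=0 s0=1 s3=0 clk=1
t0.Δ2 s4=1 s2=0 s1=0 s0=0 s3=0 clk=1
t0.Δ3 s4=0 s2=0 s1=0 s0=0 s3=0 clk=1
t1.Δ0 s4=0 s2=0 s1=0 s0=0 s3=0 clk=1
t1.Δ1 s4=0 s2=0 s1=0 s0=0 s3=0 clk=0

3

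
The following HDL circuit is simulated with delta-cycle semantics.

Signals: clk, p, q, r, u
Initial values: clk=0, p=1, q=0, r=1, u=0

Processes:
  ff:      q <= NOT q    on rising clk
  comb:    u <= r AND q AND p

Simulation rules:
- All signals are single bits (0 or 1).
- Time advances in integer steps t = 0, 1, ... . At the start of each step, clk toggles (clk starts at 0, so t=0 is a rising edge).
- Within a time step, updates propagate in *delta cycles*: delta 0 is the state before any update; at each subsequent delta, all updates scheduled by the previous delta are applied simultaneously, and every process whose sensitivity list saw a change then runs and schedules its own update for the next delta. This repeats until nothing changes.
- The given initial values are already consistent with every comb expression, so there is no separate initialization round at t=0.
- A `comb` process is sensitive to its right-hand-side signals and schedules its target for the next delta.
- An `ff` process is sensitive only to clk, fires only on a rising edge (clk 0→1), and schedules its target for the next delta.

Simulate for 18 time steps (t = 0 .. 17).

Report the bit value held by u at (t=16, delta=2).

0

t0.Δ0 clk=0 q=0 u=0 r=1 p=1
t0.Δ1 clk=1 q=0 u=0 r=1 p=1
t0.Δ2 clk=1 q=1 u=0 r=1 p=1
t0.Δ3 clk=1 q=1 u=1 r=1 p=1
t1.Δ0 clk=1 q=1 u=1 r=1 p=1
t1.Δ1 clk=0 q=1 u=1 r=1 p=1
t2.Δ0 clk=0 q=1 u=1 r=1 p=1
t2.Δ1 clk=1 q=1 u=1 r=1 p=1
t2.Δ2 clk=1 q=0 u=1 r=1 p=1
t2.Δ3 clk=1 q=0 u=0 r=1 p=1
t3.Δ0 clk=1 q=0 u=0 r=1 p=1
t3.Δ1 clk=0 q=0 u=0 r=1 p=1
t4.Δ0 clk=0 q=0 u=0 r=1 p=1
t4.Δ1 clk=1 q=0 u=0 r=1 p=1
t4.Δ2 clk=1 q=1 u=0 r=1 p=1
t4.Δ3 clk=1 q=1 u=1 r=1 p=1
t5.Δ0 clk=1 q=1 u=1 r=1 p=1
t5.Δ1 clk=0 q=1 u=1 r=1 p=1
t6.Δ0 clk=0 q=1 u=1 r=1 p=1
t6.Δ1 clk=1 q=1 u=1 r=1 p=1
t6.Δ2 clk=1 q=0 u=1 r=1 p=1
t6.Δ3 clk=1 q=0 u=0 r=1 p=1
t7.Δ0 clk=1 q=0 u=0 r=1 p=1
t7.Δ1 clk=0 q=0 u=0 r=1 p=1
t8.Δ0 clk=0 q=0 u=0 r=1 p=1
t8.Δ1 clk=1 q=0 u=0 r=1 p=1
t8.Δ2 clk=1 q=1 u=0 r=1 p=1
t8.Δ3 clk=1 q=1 u=1 r=1 p=1
t9.Δ0 clk=1 q=1 u=1 r=1 p=1
t9.Δ1 clk=0 q=1 u=1 r=1 p=1
t10.Δ0 clk=0 q=1 u=1 r=1 p=1
t10.Δ1 clk=1 q=1 u=1 r=1 p=1
t10.Δ2 clk=1 q=0 u=1 r=1 p=1
t10.Δ3 clk=1 q=0 u=0 r=1 p=1
t11.Δ0 clk=1 q=0 u=0 r=1 p=1
t11.Δ1 clk=0 q=0 u=0 r=1 p=1
t12.Δ0 clk=0 q=0 u=0 r=1 p=1
t12.Δ1 clk=1 q=0 u=0 r=1 p=1
t12.Δ2 clk=1 q=1 u=0 r=1 p=1
t12.Δ3 clk=1 q=1 u=1 r=1 p=1
t13.Δ0 clk=1 q=1 u=1 r=1 p=1
t13.Δ1 clk=0 q=1 u=1 r=1 p=1
t14.Δ0 clk=0 q=1 u=1 r=1 p=1
t14.Δ1 clk=1 q=1 u=1 r=1 p=1
t14.Δ2 clk=1 q=0 u=1 r=1 p=1
t14.Δ3 clk=1 q=0 u=0 r=1 p=1
t15.Δ0 clk=1 q=0 u=0 r=1 p=1
t15.Δ1 clk=0 q=0 u=0 r=1 p=1
t16.Δ0 clk=0 q=0 u=0 r=1 p=1
t16.Δ1 clk=1 q=0 u=0 r=1 p=1
t16.Δ2 clk=1 q=1 u=0 r=1 p=1
t16.Δ3 clk=1 q=1 u=1 r=1 p=1
t17.Δ0 clk=1 q=1 u=1 r=1 p=1
t17.Δ1 clk=0 q=1 u=1 r=1 p=1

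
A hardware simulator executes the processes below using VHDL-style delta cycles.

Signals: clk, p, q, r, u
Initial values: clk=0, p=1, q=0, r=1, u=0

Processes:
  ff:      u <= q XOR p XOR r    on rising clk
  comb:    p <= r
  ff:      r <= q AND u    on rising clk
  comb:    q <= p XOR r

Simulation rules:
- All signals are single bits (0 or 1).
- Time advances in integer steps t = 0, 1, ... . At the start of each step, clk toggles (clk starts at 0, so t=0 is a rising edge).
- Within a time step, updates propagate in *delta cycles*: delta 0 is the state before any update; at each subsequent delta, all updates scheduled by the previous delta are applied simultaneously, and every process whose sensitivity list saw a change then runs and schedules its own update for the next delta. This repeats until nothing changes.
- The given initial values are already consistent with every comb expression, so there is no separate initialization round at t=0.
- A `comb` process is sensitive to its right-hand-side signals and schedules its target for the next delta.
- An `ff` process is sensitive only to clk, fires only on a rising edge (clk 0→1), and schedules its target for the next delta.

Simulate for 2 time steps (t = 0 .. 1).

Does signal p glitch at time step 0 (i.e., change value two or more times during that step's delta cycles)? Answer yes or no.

t0.Δ0 p=1 clk=0 q=0 u=0 r=1
t0.Δ1 p=1 clk=1 q=0 u=0 r=1
t0.Δ2 p=1 clk=1 q=0 u=0 r=0
t0.Δ3 p=0 clk=1 q=1 u=0 r=0
t0.Δ4 p=0 clk=1 q=0 u=0 r=0
t1.Δ0 p=0 clk=1 q=0 u=0 r=0
t1.Δ1 p=0 clk=0 q=0 u=0 r=0

no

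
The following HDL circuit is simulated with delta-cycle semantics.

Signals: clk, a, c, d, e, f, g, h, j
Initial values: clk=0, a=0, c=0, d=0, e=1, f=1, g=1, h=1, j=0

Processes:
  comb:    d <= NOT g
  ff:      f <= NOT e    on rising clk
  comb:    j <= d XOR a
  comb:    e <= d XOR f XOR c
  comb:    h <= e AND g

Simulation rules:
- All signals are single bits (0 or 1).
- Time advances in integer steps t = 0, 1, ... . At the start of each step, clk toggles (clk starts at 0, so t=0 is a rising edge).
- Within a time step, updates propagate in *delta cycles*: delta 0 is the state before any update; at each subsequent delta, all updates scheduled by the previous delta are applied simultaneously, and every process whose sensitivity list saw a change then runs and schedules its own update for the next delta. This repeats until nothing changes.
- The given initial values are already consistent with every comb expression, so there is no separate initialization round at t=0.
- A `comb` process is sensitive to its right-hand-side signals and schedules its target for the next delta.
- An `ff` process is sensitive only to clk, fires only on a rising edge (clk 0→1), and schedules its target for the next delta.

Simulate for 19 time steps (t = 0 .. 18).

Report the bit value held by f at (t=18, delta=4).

1

t0.Δ0 c=0 f=1 h=1 d=0 g=1 j=0 e=1 a=0 clk=0
t0.Δ1 c=0 f=1 h=1 d=0 g=1 j=0 e=1 a=0 clk=1
t0.Δ2 c=0 f=0 h=1 d=0 g=1 j=0 e=1 a=0 clk=1
t0.Δ3 c=0 f=0 h=1 d=0 g=1 j=0 e=0 a=0 clk=1
t0.Δ4 c=0 f=0 h=0 d=0 g=1 j=0 e=0 a=0 clk=1
t1.Δ0 c=0 f=0 h=0 d=0 g=1 j=0 e=0 a=0 clk=1
t1.Δ1 c=0 f=0 h=0 d=0 g=1 j=0 e=0 a=0 clk=0
t2.Δ0 c=0 f=0 h=0 d=0 g=1 j=0 e=0 a=0 clk=0
t2.Δ1 c=0 f=0 h=0 d=0 g=1 j=0 e=0 a=0 clk=1
t2.Δ2 c=0 f=1 h=0 d=0 g=1 j=0 e=0 a=0 clk=1
t2.Δ3 c=0 f=1 h=0 d=0 g=1 j=0 e=1 a=0 clk=1
t2.Δ4 c=0 f=1 h=1 d=0 g=1 j=0 e=1 a=0 clk=1
t3.Δ0 c=0 f=1 h=1 d=0 g=1 j=0 e=1 a=0 clk=1
t3.Δ1 c=0 f=1 h=1 d=0 g=1 j=0 e=1 a=0 clk=0
t4.Δ0 c=0 f=1 h=1 d=0 g=1 j=0 e=1 a=0 clk=0
t4.Δ1 c=0 f=1 h=1 d=0 g=1 j=0 e=1 a=0 clk=1
t4.Δ2 c=0 f=0 h=1 d=0 g=1 j=0 e=1 a=0 clk=1
t4.Δ3 c=0 f=0 h=1 d=0 g=1 j=0 e=0 a=0 clk=1
t4.Δ4 c=0 f=0 h=0 d=0 g=1 j=0 e=0 a=0 clk=1
t5.Δ0 c=0 f=0 h=0 d=0 g=1 j=0 e=0 a=0 clk=1
t5.Δ1 c=0 f=0 h=0 d=0 g=1 j=0 e=0 a=0 clk=0
t6.Δ0 c=0 f=0 h=0 d=0 g=1 j=0 e=0 a=0 clk=0
t6.Δ1 c=0 f=0 h=0 d=0 g=1 j=0 e=0 a=0 clk=1
t6.Δ2 c=0 f=1 h=0 d=0 g=1 j=0 e=0 a=0 clk=1
t6.Δ3 c=0 f=1 h=0 d=0 g=1 j=0 e=1 a=0 clk=1
t6.Δ4 c=0 f=1 h=1 d=0 g=1 j=0 e=1 a=0 clk=1
t7.Δ0 c=0 f=1 h=1 d=0 g=1 j=0 e=1 a=0 clk=1
t7.Δ1 c=0 f=1 h=1 d=0 g=1 j=0 e=1 a=0 clk=0
t8.Δ0 c=0 f=1 h=1 d=0 g=1 j=0 e=1 a=0 clk=0
t8.Δ1 c=0 f=1 h=1 d=0 g=1 j=0 e=1 a=0 clk=1
t8.Δ2 c=0 f=0 h=1 d=0 g=1 j=0 e=1 a=0 clk=1
t8.Δ3 c=0 f=0 h=1 d=0 g=1 j=0 e=0 a=0 clk=1
t8.Δ4 c=0 f=0 h=0 d=0 g=1 j=0 e=0 a=0 clk=1
t9.Δ0 c=0 f=0 h=0 d=0 g=1 j=0 e=0 a=0 clk=1
t9.Δ1 c=0 f=0 h=0 d=0 g=1 j=0 e=0 a=0 clk=0
t10.Δ0 c=0 f=0 h=0 d=0 g=1 j=0 e=0 a=0 clk=0
t10.Δ1 c=0 f=0 h=0 d=0 g=1 j=0 e=0 a=0 clk=1
t10.Δ2 c=0 f=1 h=0 d=0 g=1 j=0 e=0 a=0 clk=1
t10.Δ3 c=0 f=1 h=0 d=0 g=1 j=0 e=1 a=0 clk=1
t10.Δ4 c=0 f=1 h=1 d=0 g=1 j=0 e=1 a=0 clk=1
t11.Δ0 c=0 f=1 h=1 d=0 g=1 j=0 e=1 a=0 clk=1
t11.Δ1 c=0 f=1 h=1 d=0 g=1 j=0 e=1 a=0 clk=0
t12.Δ0 c=0 f=1 h=1 d=0 g=1 j=0 e=1 a=0 clk=0
t12.Δ1 c=0 f=1 h=1 d=0 g=1 j=0 e=1 a=0 clk=1
t12.Δ2 c=0 f=0 h=1 d=0 g=1 j=0 e=1 a=0 clk=1
t12.Δ3 c=0 f=0 h=1 d=0 g=1 j=0 e=0 a=0 clk=1
t12.Δ4 c=0 f=0 h=0 d=0 g=1 j=0 e=0 a=0 clk=1
t13.Δ0 c=0 f=0 h=0 d=0 g=1 j=0 e=0 a=0 clk=1
t13.Δ1 c=0 f=0 h=0 d=0 g=1 j=0 e=0 a=0 clk=0
t14.Δ0 c=0 f=0 h=0 d=0 g=1 j=0 e=0 a=0 clk=0
t14.Δ1 c=0 f=0 h=0 d=0 g=1 j=0 e=0 a=0 clk=1
t14.Δ2 c=0 f=1 h=0 d=0 g=1 j=0 e=0 a=0 clk=1
t14.Δ3 c=0 f=1 h=0 d=0 g=1 j=0 e=1 a=0 clk=1
t14.Δ4 c=0 f=1 h=1 d=0 g=1 j=0 e=1 a=0 clk=1
t15.Δ0 c=0 f=1 h=1 d=0 g=1 j=0 e=1 a=0 clk=1
t15.Δ1 c=0 f=1 h=1 d=0 g=1 j=0 e=1 a=0 clk=0
t16.Δ0 c=0 f=1 h=1 d=0 g=1 j=0 e=1 a=0 clk=0
t16.Δ1 c=0 f=1 h=1 d=0 g=1 j=0 e=1 a=0 clk=1
t16.Δ2 c=0 f=0 h=1 d=0 g=1 j=0 e=1 a=0 clk=1
t16.Δ3 c=0 f=0 h=1 d=0 g=1 j=0 e=0 a=0 clk=1
t16.Δ4 c=0 f=0 h=0 d=0 g=1 j=0 e=0 a=0 clk=1
t17.Δ0 c=0 f=0 h=0 d=0 g=1 j=0 e=0 a=0 clk=1
t17.Δ1 c=0 f=0 h=0 d=0 g=1 j=0 e=0 a=0 clk=0
t18.Δ0 c=0 f=0 h=0 d=0 g=1 j=0 e=0 a=0 clk=0
t18.Δ1 c=0 f=0 h=0 d=0 g=1 j=0 e=0 a=0 clk=1
t18.Δ2 c=0 f=1 h=0 d=0 g=1 j=0 e=0 a=0 clk=1
t18.Δ3 c=0 f=1 h=0 d=0 g=1 j=0 e=1 a=0 clk=1
t18.Δ4 c=0 f=1 h=1 d=0 g=1 j=0 e=1 a=0 clk=1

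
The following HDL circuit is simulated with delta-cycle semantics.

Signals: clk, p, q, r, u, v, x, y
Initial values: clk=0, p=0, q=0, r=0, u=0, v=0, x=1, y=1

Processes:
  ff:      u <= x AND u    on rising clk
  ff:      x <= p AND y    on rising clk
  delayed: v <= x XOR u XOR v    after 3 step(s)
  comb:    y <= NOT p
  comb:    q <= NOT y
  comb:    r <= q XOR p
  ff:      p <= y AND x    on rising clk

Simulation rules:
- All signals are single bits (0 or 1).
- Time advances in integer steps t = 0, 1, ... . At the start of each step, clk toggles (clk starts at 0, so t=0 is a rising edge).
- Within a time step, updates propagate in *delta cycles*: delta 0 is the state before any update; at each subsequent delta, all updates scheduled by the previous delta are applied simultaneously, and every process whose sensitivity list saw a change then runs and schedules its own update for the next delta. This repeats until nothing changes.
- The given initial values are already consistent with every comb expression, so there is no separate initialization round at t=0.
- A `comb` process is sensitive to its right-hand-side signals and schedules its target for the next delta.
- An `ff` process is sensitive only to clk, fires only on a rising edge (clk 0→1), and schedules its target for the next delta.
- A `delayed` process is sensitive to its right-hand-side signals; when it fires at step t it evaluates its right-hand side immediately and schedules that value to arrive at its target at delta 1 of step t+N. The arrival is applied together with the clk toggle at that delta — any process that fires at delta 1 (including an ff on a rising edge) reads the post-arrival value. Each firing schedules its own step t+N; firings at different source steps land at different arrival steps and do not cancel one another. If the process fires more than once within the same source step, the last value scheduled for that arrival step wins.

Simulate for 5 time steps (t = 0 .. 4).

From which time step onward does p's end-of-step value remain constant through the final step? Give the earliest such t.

t=0 Δ0: x=1 clk=0 v=0 r=0 p=0 u=0 q=0 y=1
  Δ1: clk:0→1
  Δ2: x:1→0, p:0→1
  Δ3: r:0→1, y:1→0
  Δ4: q:0→1
  Δ5: r:1→0
  (5Δ to stable)
t=1 Δ0: x=0 clk=1 v=0 r=0 p=1 u=0 q=1 y=0
  Δ1: clk:1→0
  (1Δ to stable)
t=2 Δ0: x=0 clk=0 v=0 r=0 p=1 u=0 q=1 y=0
  Δ1: clk:0→1
  Δ2: p:1→0
  Δ3: r:0→1, y:0→1
  Δ4: q:1→0
  Δ5: r:1→0
  (5Δ to stable)
t=3 Δ0: x=0 clk=1 v=0 r=0 p=0 u=0 q=0 y=1
  Δ1: clk:1→0
  (1Δ to stable)
t=4 Δ0: x=0 clk=0 v=0 r=0 p=0 u=0 q=0 y=1
  Δ1: clk:0→1
  (1Δ to stable)

2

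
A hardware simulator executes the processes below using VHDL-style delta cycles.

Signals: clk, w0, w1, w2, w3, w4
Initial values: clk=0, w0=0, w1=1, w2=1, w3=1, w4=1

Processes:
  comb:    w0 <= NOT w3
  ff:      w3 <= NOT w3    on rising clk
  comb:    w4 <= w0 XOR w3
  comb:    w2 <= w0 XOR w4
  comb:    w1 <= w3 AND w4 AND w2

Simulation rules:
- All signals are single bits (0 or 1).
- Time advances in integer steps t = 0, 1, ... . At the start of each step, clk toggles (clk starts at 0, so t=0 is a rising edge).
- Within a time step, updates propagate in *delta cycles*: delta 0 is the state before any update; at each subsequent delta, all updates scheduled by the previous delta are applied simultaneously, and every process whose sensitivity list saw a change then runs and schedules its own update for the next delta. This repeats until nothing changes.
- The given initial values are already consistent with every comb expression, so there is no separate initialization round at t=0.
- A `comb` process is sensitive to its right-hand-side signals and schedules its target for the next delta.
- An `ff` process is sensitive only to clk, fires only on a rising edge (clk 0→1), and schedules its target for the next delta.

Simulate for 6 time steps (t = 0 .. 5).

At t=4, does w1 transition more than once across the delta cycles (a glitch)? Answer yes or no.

no

t0.Δ0 clk=0 w3=1 w1=1 w2=1 w4=1 w0=0
t0.Δ1 clk=1 w3=1 w1=1 w2=1 w4=1 w0=0
t0.Δ2 clk=1 w3=0 w1=1 w2=1 w4=1 w0=0
t0.Δ3 clk=1 w3=0 w1=0 w2=1 w4=0 w0=1
t0.Δ4 clk=1 w3=0 w1=0 w2=1 w4=1 w0=1
t0.Δ5 clk=1 w3=0 w1=0 w2=0 w4=1 w0=1
t1.Δ0 clk=1 w3=0 w1=0 w2=0 w4=1 w0=1
t1.Δ1 clk=0 w3=0 w1=0 w2=0 w4=1 w0=1
t2.Δ0 clk=0 w3=0 w1=0 w2=0 w4=1 w0=1
t2.Δ1 clk=1 w3=0 w1=0 w2=0 w4=1 w0=1
t2.Δ2 clk=1 w3=1 w1=0 w2=0 w4=1 w0=1
t2.Δ3 clk=1 w3=1 w1=0 w2=0 w4=0 w0=0
t2.Δ4 clk=1 w3=1 w1=0 w2=0 w4=1 w0=0
t2.Δ5 clk=1 w3=1 w1=0 w2=1 w4=1 w0=0
t2.Δ6 clk=1 w3=1 w1=1 w2=1 w4=1 w0=0
t3.Δ0 clk=1 w3=1 w1=1 w2=1 w4=1 w0=0
t3.Δ1 clk=0 w3=1 w1=1 w2=1 w4=1 w0=0
t4.Δ0 clk=0 w3=1 w1=1 w2=1 w4=1 w0=0
t4.Δ1 clk=1 w3=1 w1=1 w2=1 w4=1 w0=0
t4.Δ2 clk=1 w3=0 w1=1 w2=1 w4=1 w0=0
t4.Δ3 clk=1 w3=0 w1=0 w2=1 w4=0 w0=1
t4.Δ4 clk=1 w3=0 w1=0 w2=1 w4=1 w0=1
t4.Δ5 clk=1 w3=0 w1=0 w2=0 w4=1 w0=1
t5.Δ0 clk=1 w3=0 w1=0 w2=0 w4=1 w0=1
t5.Δ1 clk=0 w3=0 w1=0 w2=0 w4=1 w0=1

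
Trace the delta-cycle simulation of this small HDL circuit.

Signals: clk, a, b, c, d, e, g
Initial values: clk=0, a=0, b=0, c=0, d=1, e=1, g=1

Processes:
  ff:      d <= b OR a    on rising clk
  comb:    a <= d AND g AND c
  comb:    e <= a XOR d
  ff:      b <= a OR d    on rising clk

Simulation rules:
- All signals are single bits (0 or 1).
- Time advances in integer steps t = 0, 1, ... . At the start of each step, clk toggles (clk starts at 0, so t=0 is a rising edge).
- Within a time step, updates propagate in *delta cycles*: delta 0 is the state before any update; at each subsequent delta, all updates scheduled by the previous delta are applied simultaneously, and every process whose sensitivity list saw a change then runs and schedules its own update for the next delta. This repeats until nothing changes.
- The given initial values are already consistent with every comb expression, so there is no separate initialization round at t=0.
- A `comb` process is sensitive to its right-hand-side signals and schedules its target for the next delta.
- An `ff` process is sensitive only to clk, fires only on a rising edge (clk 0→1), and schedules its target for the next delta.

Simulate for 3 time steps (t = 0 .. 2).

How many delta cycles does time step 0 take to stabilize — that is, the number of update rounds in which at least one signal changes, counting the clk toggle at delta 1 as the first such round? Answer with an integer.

t0.Δ0 a=0 e=1 c=0 clk=0 b=0 d=1 g=1
t0.Δ1 a=0 e=1 c=0 clk=1 b=0 d=1 g=1
t0.Δ2 a=0 e=1 c=0 clk=1 b=1 d=0 g=1
t0.Δ3 a=0 e=0 c=0 clk=1 b=1 d=0 g=1
t1.Δ0 a=0 e=0 c=0 clk=1 b=1 d=0 g=1
t1.Δ1 a=0 e=0 c=0 clk=0 b=1 d=0 g=1
t2.Δ0 a=0 e=0 c=0 clk=0 b=1 d=0 g=1
t2.Δ1 a=0 e=0 c=0 clk=1 b=1 d=0 g=1
t2.Δ2 a=0 e=0 c=0 clk=1 b=0 d=1 g=1
t2.Δ3 a=0 e=1 c=0 clk=1 b=0 d=1 g=1

3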